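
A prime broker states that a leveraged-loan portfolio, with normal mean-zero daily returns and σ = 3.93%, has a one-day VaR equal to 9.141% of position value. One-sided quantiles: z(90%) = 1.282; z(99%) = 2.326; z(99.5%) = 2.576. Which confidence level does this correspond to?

Implied z = VaR/σ = 9.141 / 3.93 = 2.326.
This matches z(99%) = 2.326.

99%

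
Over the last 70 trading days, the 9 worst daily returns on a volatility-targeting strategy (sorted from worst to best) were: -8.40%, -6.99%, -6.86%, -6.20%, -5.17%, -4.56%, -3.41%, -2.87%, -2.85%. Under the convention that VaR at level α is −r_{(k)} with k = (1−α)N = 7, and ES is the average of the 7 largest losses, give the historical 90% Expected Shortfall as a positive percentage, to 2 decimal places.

The 7 worst returns sum to -41.59%.
ES = −(-41.59%) / 7 = 5.9414…% ≈ 5.94%.

5.94%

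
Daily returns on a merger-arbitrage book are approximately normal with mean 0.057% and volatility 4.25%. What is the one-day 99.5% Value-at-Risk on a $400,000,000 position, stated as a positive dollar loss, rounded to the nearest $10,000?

$43,560,000

At 99.5% one-sided, z = 2.576.
VaR = −μ + z·σ = −(0.057%) + 2.576 × 4.25% = 10.891%.
On $400,000,000: 0.10891 × $400,000,000 = $43,564,000.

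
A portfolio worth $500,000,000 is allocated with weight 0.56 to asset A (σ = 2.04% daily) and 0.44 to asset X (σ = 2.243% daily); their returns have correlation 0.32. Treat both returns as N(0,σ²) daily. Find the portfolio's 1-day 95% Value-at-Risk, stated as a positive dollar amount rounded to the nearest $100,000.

$14,200,000

σ_p² = 0.56²·2.04² + 0.44²·2.243² + 2·0.32·0.56·0.44·2.04·2.243 = 3.0007 (%²).
σ_p = √3.0007 = 1.732%.
At 95%, z = 1.645.
VaR = 1.645 × 1.732% = 2.849%; on $500,000,000 that is $14,245,000.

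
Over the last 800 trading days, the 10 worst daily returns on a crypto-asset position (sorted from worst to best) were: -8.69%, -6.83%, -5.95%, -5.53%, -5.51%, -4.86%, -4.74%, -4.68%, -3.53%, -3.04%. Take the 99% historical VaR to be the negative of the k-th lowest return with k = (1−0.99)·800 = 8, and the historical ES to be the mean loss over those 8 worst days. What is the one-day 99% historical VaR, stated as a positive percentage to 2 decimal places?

k = 8; the 8th lowest return is -4.68%, so VaR = 4.68%.

4.68%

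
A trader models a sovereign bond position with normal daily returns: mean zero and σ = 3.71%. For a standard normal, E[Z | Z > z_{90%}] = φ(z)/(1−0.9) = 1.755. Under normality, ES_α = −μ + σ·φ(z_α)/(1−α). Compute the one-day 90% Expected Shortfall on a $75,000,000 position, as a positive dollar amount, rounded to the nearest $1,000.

ES = 3.71% × 1.755 = 6.511%.
On $75,000,000: 0.06511 × $75,000,000 = $4,883,250.

$4,883,000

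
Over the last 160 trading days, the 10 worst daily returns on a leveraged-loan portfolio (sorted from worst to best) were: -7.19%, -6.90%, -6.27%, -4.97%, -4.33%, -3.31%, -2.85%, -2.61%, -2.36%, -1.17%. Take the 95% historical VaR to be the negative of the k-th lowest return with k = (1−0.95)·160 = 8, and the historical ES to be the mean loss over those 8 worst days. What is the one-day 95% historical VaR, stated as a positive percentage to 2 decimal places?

2.61%

k = 8; the 8th lowest return is -2.61%, so VaR = 2.61%.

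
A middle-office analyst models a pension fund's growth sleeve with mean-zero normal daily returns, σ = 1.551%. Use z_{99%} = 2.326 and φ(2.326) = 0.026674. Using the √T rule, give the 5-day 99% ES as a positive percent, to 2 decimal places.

9.25%

σ_{5d} = 1.551% × √5 = 3.468%.
ES multiplier = φ(z)/(1−α) = 0.026674/0.01 = 2.667.
ES = 3.468% × 2.667 = 9.249%.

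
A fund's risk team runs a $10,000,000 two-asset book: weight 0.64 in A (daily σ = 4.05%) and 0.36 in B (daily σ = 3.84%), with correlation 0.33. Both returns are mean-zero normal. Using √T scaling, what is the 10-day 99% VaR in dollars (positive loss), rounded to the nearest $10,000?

$2,440,000

σ_p = √(0.64²·4.05² + 0.36²·3.84² + 2·0.33·0.64·0.36·4.05·3.84) = 3.316%.
σ_{10d} = 3.316% × √10 = 10.486%.
z(99%) = 2.326.
VaR = 2.326 × 10.486% = 24.390%; on $10,000,000 that is $2,439,000.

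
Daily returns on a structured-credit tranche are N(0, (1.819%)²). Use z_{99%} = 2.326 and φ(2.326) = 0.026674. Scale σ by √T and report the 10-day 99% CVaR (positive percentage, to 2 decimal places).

15.34%

σ_{10d} = 1.819% × √10 = 5.752%.
ES multiplier = φ(z)/(1−α) = 0.026674/0.01 = 2.667.
ES = 5.752% × 2.667 = 15.341%.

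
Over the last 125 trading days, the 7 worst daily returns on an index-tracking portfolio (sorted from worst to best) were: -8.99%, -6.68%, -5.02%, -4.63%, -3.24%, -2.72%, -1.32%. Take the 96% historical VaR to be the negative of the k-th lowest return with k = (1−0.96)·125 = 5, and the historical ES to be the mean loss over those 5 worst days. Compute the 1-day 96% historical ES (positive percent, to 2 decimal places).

The 5 worst returns sum to -28.56%.
ES = −(-28.56%) / 5 = 5.712% ≈ 5.71%.

5.71%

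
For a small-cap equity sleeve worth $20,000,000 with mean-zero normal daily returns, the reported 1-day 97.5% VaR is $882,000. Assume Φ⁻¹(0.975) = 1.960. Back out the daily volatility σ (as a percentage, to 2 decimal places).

VaR as a fraction: $882,000 / $20,000,000 = 4.410%.
σ = VaR / z = 4.410% / 1.960 = 2.250%.

2.25%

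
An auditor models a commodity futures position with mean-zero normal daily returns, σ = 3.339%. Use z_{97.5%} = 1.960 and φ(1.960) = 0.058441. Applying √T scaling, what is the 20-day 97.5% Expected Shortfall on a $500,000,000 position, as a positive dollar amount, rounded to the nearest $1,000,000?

σ_{20d} = 3.339% × √20 = 14.932%.
ES multiplier = φ(z)/(1−α) = 0.058441/0.025 = 2.338.
ES = 14.932% × 2.338 = 34.911%; on $500,000,000: $174,555,000.

$175,000,000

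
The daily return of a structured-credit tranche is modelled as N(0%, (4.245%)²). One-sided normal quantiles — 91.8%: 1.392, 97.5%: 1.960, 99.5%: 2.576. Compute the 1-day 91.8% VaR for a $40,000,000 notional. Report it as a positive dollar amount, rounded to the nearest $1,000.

$2,364,000

VaR = z·σ = 1.392 × 4.245% = 5.909%.
On $40,000,000: 0.05909 × $40,000,000 = $2,363,600.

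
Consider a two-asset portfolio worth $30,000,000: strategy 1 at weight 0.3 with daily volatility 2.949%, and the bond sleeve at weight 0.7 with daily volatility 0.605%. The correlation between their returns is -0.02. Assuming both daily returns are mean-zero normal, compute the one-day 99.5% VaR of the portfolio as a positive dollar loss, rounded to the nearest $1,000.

σ_p² = 0.3²·2.949² + 0.7²·0.605² + 2·-0.02·0.3·0.7·2.949·0.605 = 0.9471 (%²).
σ_p = √0.9471 = 0.973%.
At 99.5%, z = 2.576.
VaR = 2.576 × 0.973% = 2.506%; on $30,000,000 that is $751,800.

$752,000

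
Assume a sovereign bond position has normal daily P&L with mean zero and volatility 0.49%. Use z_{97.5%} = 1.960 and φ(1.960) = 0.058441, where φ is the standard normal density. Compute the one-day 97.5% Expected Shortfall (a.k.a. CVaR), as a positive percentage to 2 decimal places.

Tail multiplier: φ(z)/(1−α) = 0.058441 / 0.025 = 2.338.
ES = 0.49% × 2.338 = 1.146%.

1.15%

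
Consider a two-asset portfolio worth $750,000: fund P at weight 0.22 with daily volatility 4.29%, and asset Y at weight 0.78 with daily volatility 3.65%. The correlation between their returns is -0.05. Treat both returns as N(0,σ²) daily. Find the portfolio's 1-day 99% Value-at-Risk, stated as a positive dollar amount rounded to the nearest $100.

$51,500

σ_p² = 0.22²·4.29² + 0.78²·3.65² + 2·-0.05·0.22·0.78·4.29·3.65 = 8.7275 (%²).
σ_p = √8.7275 = 2.954%.
At 99%, z = 2.326.
VaR = 2.326 × 2.954% = 6.871%; on $750,000 that is $51,533.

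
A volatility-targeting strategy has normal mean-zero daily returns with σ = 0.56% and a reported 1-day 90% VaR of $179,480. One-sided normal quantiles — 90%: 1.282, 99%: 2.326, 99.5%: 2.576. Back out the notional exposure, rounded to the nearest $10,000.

VaR as a fraction of value: z·σ = 1.282 × 0.56% = 0.71792%.
Position = $179,480 / 0.0071792 = $25,000,000.

$25,000,000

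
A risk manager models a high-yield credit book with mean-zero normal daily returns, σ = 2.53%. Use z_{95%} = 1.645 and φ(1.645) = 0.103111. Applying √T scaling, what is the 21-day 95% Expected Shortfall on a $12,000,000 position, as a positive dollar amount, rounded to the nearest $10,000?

σ_{21d} = 2.53% × √21 = 11.594%.
ES multiplier = φ(z)/(1−α) = 0.103111/0.05 = 2.062.
ES = 11.594% × 2.062 = 23.907%; on $12,000,000: $2,868,840.

$2,870,000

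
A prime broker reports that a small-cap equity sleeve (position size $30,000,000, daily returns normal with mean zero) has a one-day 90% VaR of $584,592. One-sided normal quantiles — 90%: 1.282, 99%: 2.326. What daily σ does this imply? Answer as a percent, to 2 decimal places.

VaR as a fraction: $584,592 / $30,000,000 = 1.949%.
σ = VaR / z = 1.949% / 1.282 = 1.520%.

1.52%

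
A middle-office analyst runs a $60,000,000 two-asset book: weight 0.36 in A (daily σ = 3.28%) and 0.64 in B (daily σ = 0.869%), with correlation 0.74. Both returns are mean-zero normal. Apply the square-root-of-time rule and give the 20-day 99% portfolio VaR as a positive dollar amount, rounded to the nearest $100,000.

σ_p = √(0.36²·3.28² + 0.64²·0.869² + 2·0.74·0.36·0.64·3.28·0.869) = 1.636%.
σ_{20d} = 1.636% × √20 = 7.316%.
z(99%) = 2.326.
VaR = 2.326 × 7.316% = 17.017%; on $60,000,000 that is $10,210,200.

$10,200,000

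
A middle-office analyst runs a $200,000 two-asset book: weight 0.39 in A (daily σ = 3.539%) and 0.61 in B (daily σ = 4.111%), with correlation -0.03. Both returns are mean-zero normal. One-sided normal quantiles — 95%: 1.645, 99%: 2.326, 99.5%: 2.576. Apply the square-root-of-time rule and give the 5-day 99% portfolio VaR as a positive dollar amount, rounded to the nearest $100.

σ_p = √(0.39²·3.539² + 0.61²·4.111² + 2·-0.03·0.39·0.61·3.539·4.111) = 2.826%.
σ_{5d} = 2.826% × √5 = 6.319%.
VaR = 2.326 × 6.319% = 14.698%; on $200,000 that is $29,396.

$29,400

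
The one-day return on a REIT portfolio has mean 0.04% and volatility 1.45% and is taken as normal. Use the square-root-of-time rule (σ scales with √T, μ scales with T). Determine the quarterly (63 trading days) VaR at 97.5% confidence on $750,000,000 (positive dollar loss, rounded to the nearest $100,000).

At 97.5%, z = 1.960.
σ_{63d} = 1.45% × √63 = 11.509%; μ_{63d} = 63 × 0.04% = 2.520%.
VaR = −(2.520%) + 1.960 × 11.509% = 20.038%.
On $750,000,000: 0.20038 × $750,000,000 = $150,285,000.

$150,300,000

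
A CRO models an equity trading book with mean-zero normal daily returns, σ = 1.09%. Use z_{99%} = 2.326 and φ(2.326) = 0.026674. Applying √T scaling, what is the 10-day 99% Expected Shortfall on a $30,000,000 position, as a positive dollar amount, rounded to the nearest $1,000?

σ_{10d} = 1.09% × √10 = 3.447%.
ES multiplier = φ(z)/(1−α) = 0.026674/0.01 = 2.667.
ES = 3.447% × 2.667 = 9.193%; on $30,000,000: $2,757,900.

$2,758,000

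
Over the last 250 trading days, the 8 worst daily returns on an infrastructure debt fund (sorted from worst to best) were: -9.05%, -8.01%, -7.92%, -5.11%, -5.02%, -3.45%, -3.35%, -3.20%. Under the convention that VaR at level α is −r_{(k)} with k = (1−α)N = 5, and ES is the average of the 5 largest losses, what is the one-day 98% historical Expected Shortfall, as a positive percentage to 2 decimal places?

The 5 worst returns sum to -35.11%.
ES = −(-35.11%) / 5 = 7.022% ≈ 7.02%.

7.02%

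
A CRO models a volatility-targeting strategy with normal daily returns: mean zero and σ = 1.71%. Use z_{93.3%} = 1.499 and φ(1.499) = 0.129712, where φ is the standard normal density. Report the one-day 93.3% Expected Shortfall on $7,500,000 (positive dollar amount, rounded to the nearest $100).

$248,300

Tail multiplier: φ(z)/(1−α) = 0.129712 / 0.067 = 1.936.
ES = 1.71% × 1.936 = 3.311%.
On $7,500,000: 0.03311 × $7,500,000 = $248,325.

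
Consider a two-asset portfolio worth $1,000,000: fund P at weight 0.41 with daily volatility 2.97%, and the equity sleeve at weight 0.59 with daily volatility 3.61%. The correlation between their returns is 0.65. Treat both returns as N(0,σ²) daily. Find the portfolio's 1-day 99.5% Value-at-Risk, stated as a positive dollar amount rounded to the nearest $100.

$78,900

σ_p² = 0.41²·2.97² + 0.59²·3.61² + 2·0.65·0.41·0.59·2.97·3.61 = 9.3909 (%²).
σ_p = √9.3909 = 3.064%.
At 99.5%, z = 2.576.
VaR = 2.576 × 3.064% = 7.893%; on $1,000,000 that is $78,930.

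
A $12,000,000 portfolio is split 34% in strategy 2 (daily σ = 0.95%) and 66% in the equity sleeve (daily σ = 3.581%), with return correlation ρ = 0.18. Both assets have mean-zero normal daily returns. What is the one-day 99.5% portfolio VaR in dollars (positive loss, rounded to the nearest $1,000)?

$755,000

σ_p² = 0.34²·0.95² + 0.66²·3.581² + 2·0.18·0.34·0.66·0.95·3.581 = 5.9651 (%²).
σ_p = √5.9651 = 2.442%.
At 99.5%, z = 2.576.
VaR = 2.576 × 2.442% = 6.291%; on $12,000,000 that is $754,920.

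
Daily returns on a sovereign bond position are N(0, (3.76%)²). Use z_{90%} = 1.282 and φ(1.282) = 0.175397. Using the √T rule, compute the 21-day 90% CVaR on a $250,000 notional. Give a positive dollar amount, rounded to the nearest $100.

$75,600

σ_{21d} = 3.76% × √21 = 17.230%.
ES multiplier = φ(z)/(1−α) = 0.175397/0.1 = 1.754.
ES = 17.230% × 1.754 = 30.221%; on $250,000: $75,552.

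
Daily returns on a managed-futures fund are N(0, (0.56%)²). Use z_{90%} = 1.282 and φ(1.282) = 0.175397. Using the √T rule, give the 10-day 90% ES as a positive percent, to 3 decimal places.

σ_{10d} = 0.56% × √10 = 1.771%.
ES multiplier = φ(z)/(1−α) = 0.175397/0.1 = 1.754.
ES = 1.771% × 1.754 = 3.106%.

3.106%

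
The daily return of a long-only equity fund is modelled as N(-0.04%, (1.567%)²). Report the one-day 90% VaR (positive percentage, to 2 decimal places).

At 90% one-sided, z = 1.282.
VaR = −μ + z·σ = −(-0.04%) + 1.282 × 1.567% = 2.049%.

2.05%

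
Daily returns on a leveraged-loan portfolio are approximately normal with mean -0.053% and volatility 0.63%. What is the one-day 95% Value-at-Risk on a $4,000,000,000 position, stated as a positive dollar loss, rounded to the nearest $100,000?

At 95% one-sided, z = 1.645.
VaR = −μ + z·σ = −(-0.053%) + 1.645 × 0.63% = 1.089%.
On $4,000,000,000: 0.01089 × $4,000,000,000 = $43,560,000.

$43,600,000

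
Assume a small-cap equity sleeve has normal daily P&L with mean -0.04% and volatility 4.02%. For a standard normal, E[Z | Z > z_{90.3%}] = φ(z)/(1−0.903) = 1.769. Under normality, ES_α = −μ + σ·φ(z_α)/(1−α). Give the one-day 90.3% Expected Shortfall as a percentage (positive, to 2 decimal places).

ES = −(-0.04%) + 4.02% × 1.769 = 7.151%.

7.15%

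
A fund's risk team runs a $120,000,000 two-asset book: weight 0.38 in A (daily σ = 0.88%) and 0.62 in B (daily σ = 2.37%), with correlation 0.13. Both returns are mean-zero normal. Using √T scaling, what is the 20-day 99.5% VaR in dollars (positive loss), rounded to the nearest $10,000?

σ_p = √(0.38²·0.88² + 0.62²·2.37² + 2·0.13·0.38·0.62·0.88·2.37) = 1.549%.
σ_{20d} = 1.549% × √20 = 6.927%.
z(99.5%) = 2.576.
VaR = 2.576 × 6.927% = 17.844%; on $120,000,000 that is $21,412,800.

$21,410,000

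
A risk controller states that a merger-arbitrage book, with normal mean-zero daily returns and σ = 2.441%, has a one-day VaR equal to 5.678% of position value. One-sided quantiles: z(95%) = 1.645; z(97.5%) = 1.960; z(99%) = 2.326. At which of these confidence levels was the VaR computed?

Implied z = VaR/σ = 5.678 / 2.441 = 2.326.
This matches z(99%) = 2.326.

99%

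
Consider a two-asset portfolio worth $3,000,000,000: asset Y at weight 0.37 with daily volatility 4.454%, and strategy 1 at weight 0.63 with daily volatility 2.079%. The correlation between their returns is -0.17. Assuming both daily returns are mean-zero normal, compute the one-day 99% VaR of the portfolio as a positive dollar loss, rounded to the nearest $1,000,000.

$134,000,000

σ_p² = 0.37²·4.454² + 0.63²·2.079² + 2·-0.17·0.37·0.63·4.454·2.079 = 3.6975 (%²).
σ_p = √3.6975 = 1.923%.
At 99%, z = 2.326.
VaR = 2.326 × 1.923% = 4.473%; on $3,000,000,000 that is $134,190,000.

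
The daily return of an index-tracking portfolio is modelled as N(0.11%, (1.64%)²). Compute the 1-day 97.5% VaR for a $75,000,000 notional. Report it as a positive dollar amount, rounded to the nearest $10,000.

$2,330,000

At 97.5% one-sided, z = 1.960.
VaR = −μ + z·σ = −(0.11%) + 1.960 × 1.64% = 3.104%.
On $75,000,000: 0.03104 × $75,000,000 = $2,328,000.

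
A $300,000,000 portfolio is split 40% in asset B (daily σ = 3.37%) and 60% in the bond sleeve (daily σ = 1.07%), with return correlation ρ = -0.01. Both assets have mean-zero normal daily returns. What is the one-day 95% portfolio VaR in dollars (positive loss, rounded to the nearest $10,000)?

$7,340,000

σ_p² = 0.4²·3.37² + 0.6²·1.07² + 2·-0.01·0.4·0.6·3.37·1.07 = 2.2120 (%²).
σ_p = √2.2120 = 1.487%.
At 95%, z = 1.645.
VaR = 1.645 × 1.487% = 2.446%; on $300,000,000 that is $7,338,000.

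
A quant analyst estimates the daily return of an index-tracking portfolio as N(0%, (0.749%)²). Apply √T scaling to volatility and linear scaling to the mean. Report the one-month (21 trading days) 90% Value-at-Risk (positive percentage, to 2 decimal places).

4.40%

At 90%, z = 1.282.
σ_{21d} = 0.749% × √21 = 3.432%.
VaR = 1.282 × 3.432% = 4.400%.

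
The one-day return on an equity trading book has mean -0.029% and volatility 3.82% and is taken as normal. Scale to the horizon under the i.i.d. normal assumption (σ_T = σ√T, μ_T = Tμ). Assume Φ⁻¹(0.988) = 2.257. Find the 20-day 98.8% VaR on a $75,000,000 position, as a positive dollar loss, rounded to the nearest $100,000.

σ_{20d} = 3.82% × √20 = 17.084%; μ_{20d} = 20 × -0.029% = -0.580%.
VaR = −(-0.580%) + 2.257 × 17.084% = 39.139%.
On $75,000,000: 0.39139 × $75,000,000 = $29,354,250.

$29,400,000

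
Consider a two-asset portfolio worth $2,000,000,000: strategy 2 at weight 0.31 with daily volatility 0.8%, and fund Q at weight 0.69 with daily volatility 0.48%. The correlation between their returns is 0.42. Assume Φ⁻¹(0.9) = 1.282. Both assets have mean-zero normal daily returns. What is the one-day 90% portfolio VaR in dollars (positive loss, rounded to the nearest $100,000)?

σ_p² = 0.31²·0.8² + 0.69²·0.48² + 2·0.42·0.31·0.69·0.8·0.48 = 0.2402 (%²).
σ_p = √0.2402 = 0.490%.
VaR = 1.282 × 0.490% = 0.628%; on $2,000,000,000 that is $12,560,000.

$12,600,000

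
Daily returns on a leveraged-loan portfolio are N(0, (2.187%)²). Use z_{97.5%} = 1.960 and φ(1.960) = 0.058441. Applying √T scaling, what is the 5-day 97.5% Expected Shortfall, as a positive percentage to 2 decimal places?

11.43%

σ_{5d} = 2.187% × √5 = 4.890%.
ES multiplier = φ(z)/(1−α) = 0.058441/0.025 = 2.338.
ES = 4.890% × 2.338 = 11.433%.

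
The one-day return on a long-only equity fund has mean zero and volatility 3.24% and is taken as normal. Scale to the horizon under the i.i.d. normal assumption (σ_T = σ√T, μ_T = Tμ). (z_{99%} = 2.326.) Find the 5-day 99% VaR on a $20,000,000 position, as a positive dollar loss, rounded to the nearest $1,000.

$3,370,000

σ_{5d} = 3.24% × √5 = 7.245%.
VaR = 2.326 × 7.245% = 16.852%.
On $20,000,000: 0.16852 × $20,000,000 = $3,370,400.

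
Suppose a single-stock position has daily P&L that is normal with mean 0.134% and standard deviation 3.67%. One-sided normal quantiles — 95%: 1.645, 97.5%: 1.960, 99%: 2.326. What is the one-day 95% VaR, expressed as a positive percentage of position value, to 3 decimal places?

VaR = −μ + z·σ = −(0.134%) + 1.645 × 3.67% = 5.903%.

5.903%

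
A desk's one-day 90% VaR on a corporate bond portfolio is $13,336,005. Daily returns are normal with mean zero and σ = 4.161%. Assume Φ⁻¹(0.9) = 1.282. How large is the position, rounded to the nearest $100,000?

$250,000,000

VaR as a fraction of value: z·σ = 1.282 × 4.161% = 5.3344%.
Position = $13,336,005 / 0.053344 = $250,000,000.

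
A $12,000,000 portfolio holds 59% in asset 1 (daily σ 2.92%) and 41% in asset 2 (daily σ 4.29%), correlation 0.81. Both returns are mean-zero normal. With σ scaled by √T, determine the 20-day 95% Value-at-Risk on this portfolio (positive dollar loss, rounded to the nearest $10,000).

$2,920,000

σ_p = √(0.59²·2.92² + 0.41²·4.29² + 2·0.81·0.59·0.41·2.92·4.29) = 3.312%.
σ_{20d} = 3.312% × √20 = 14.812%.
z(95%) = 1.645.
VaR = 1.645 × 14.812% = 24.366%; on $12,000,000 that is $2,923,920.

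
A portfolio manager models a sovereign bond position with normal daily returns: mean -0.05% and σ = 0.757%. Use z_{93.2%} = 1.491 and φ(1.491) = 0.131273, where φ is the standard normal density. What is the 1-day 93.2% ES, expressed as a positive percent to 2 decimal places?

Tail multiplier: φ(z)/(1−α) = 0.131273 / 0.068 = 1.930.
ES = −(-0.05%) + 0.757% × 1.930 = 1.511%.

1.51%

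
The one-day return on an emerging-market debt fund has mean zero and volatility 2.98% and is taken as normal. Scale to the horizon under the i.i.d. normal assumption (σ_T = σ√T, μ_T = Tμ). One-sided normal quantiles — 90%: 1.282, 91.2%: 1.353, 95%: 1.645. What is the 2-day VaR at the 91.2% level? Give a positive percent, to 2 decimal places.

5.70%

σ_{2d} = 2.98% × √2 = 4.214%.
VaR = 1.353 × 4.214% = 5.702%.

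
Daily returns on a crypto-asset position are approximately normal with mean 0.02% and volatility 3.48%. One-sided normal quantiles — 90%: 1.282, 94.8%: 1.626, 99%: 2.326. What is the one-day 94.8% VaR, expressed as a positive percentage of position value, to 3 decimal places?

VaR = −μ + z·σ = −(0.02%) + 1.626 × 3.48% = 5.638%.

5.638%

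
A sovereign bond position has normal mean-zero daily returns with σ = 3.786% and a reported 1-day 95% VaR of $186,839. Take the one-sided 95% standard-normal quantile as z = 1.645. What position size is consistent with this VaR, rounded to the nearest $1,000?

$3,000,000

VaR as a fraction of value: z·σ = 1.645 × 3.786% = 6.22797%.
Position = $186,839 / 0.0622797 = $2,999,998.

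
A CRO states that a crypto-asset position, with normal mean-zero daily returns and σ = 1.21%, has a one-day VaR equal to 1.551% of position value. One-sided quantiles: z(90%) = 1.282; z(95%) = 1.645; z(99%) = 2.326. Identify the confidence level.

90%

Implied z = VaR/σ = 1.551 / 1.21 = 1.282.
This matches z(90%) = 1.282.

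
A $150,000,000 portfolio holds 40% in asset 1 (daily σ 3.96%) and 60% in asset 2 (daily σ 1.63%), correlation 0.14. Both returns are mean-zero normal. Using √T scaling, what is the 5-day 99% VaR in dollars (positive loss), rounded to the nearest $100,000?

$15,400,000

σ_p = √(0.4²·3.96² + 0.6²·1.63² + 2·0.14·0.4·0.6·3.96·1.63) = 1.975%.
σ_{5d} = 1.975% × √5 = 4.416%.
z(99%) = 2.326.
VaR = 2.326 × 4.416% = 10.272%; on $150,000,000 that is $15,408,000.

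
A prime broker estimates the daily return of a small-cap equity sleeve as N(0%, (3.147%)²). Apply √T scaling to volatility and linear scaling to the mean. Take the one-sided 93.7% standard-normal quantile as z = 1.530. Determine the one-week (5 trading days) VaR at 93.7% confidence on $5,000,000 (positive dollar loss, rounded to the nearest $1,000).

$538,000

σ_{5d} = 3.147% × √5 = 7.037%.
VaR = 1.530 × 7.037% = 10.767%.
On $5,000,000: 0.10767 × $5,000,000 = $538,350.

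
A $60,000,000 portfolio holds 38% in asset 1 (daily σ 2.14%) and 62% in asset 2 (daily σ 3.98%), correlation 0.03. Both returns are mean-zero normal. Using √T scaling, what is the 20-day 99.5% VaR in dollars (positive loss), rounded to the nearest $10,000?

σ_p = √(0.38²·2.14² + 0.62²·3.98² + 2·0.03·0.38·0.62·2.14·3.98) = 2.621%.
σ_{20d} = 2.621% × √20 = 11.721%.
z(99.5%) = 2.576.
VaR = 2.576 × 11.721% = 30.193%; on $60,000,000 that is $18,115,800.

$18,120,000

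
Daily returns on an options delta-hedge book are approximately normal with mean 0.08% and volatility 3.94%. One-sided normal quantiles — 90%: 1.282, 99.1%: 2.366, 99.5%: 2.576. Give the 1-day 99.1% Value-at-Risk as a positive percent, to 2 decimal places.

VaR = −μ + z·σ = −(0.08%) + 2.366 × 3.94% = 9.242%.

9.24%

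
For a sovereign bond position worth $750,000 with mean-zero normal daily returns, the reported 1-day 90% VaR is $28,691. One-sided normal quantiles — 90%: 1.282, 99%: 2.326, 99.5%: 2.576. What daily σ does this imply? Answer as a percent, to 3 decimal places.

2.984%

VaR as a fraction: $28,691 / $750,000 = 3.825%.
σ = VaR / z = 3.825% / 1.282 = 2.984%.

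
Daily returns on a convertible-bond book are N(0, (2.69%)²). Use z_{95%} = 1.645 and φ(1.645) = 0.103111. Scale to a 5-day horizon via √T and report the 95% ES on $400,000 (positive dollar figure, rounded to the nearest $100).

$49,600

σ_{5d} = 2.69% × √5 = 6.015%.
ES multiplier = φ(z)/(1−α) = 0.103111/0.05 = 2.062.
ES = 6.015% × 2.062 = 12.403%; on $400,000: $49,612.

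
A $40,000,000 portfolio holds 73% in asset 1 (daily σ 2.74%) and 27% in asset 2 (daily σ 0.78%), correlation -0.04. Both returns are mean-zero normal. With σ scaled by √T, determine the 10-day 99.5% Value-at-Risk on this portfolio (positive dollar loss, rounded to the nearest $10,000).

σ_p = √(0.73²·2.74² + 0.27²·0.78² + 2·-0.04·0.73·0.27·2.74·0.78) = 2.003%.
σ_{10d} = 2.003% × √10 = 6.334%.
z(99.5%) = 2.576.
VaR = 2.576 × 6.334% = 16.316%; on $40,000,000 that is $6,526,400.

$6,530,000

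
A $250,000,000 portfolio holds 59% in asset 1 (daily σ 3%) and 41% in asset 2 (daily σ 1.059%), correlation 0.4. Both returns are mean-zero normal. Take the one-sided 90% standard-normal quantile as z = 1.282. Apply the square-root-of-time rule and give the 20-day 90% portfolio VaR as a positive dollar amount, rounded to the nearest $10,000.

$28,440,000

σ_p = √(0.59²·3² + 0.41²·1.059² + 2·0.4·0.59·0.41·3·1.059) = 1.984%.
σ_{20d} = 1.984% × √20 = 8.873%.
VaR = 1.282 × 8.873% = 11.375%; on $250,000,000 that is $28,437,500.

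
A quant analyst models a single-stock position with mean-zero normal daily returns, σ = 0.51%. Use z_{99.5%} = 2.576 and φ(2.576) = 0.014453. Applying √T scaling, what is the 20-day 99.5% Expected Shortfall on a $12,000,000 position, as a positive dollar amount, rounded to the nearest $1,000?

$791,000

σ_{20d} = 0.51% × √20 = 2.281%.
ES multiplier = φ(z)/(1−α) = 0.014453/0.005 = 2.891.
ES = 2.281% × 2.891 = 6.594%; on $12,000,000: $791,280.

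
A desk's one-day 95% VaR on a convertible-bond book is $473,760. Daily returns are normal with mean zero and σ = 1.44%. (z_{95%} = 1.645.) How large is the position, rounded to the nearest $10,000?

$20,000,000

VaR as a fraction of value: z·σ = 1.645 × 1.44% = 2.3688%.
Position = $473,760 / 0.023688 = $20,000,000.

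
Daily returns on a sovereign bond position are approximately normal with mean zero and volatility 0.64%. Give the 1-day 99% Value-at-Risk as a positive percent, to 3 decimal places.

1.489%

At 99% one-sided, z = 2.326.
VaR = z·σ = 2.326 × 0.64% = 1.489%.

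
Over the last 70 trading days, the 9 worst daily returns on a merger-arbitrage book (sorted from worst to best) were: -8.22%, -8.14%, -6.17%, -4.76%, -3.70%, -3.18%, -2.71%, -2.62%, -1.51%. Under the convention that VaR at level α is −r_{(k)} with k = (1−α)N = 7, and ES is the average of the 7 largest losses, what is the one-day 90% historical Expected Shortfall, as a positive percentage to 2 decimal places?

The 7 worst returns sum to -36.88%.
ES = −(-36.88%) / 7 = 5.2685…% ≈ 5.27%.

5.27%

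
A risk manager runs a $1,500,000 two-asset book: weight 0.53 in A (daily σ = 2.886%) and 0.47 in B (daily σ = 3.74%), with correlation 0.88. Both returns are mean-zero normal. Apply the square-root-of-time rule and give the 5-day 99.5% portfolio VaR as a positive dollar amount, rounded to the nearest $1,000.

σ_p = √(0.53²·2.886² + 0.47²·3.74² + 2·0.88·0.53·0.47·2.886·3.74) = 3.188%.
σ_{5d} = 3.188% × √5 = 7.129%.
z(99.5%) = 2.576.
VaR = 2.576 × 7.129% = 18.364%; on $1,500,000 that is $275,460.

$275,000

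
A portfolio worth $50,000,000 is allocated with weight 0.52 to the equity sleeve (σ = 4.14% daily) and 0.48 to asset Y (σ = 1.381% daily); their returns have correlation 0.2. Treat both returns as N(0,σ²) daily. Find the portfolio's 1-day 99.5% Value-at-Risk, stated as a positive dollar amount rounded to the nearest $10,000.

σ_p² = 0.52²·4.14² + 0.48²·1.381² + 2·0.2·0.52·0.48·4.14·1.381 = 5.6448 (%²).
σ_p = √5.6448 = 2.376%.
At 99.5%, z = 2.576.
VaR = 2.576 × 2.376% = 6.121%; on $50,000,000 that is $3,060,500.

$3,060,000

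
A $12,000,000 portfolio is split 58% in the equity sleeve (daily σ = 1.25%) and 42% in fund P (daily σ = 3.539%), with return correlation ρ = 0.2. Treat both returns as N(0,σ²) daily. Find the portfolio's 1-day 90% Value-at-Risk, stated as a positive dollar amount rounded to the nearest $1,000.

$274,000

σ_p² = 0.58²·1.25² + 0.42²·3.539² + 2·0.2·0.58·0.42·1.25·3.539 = 3.1660 (%²).
σ_p = √3.1660 = 1.779%.
At 90%, z = 1.282.
VaR = 1.282 × 1.779% = 2.281%; on $12,000,000 that is $273,720.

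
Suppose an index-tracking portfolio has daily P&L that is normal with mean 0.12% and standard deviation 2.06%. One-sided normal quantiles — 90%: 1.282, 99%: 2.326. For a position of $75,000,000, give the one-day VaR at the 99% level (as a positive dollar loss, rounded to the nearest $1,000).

$3,504,000

VaR = −μ + z·σ = −(0.12%) + 2.326 × 2.06% = 4.672%.
On $75,000,000: 0.04672 × $75,000,000 = $3,504,000.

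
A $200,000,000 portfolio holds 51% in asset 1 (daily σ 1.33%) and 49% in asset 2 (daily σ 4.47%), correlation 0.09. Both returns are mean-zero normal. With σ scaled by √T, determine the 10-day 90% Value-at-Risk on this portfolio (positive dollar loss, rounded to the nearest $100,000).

σ_p = √(0.51²·1.33² + 0.49²·4.47² + 2·0.09·0.51·0.49·1.33·4.47) = 2.351%.
σ_{10d} = 2.351% × √10 = 7.435%.
z(90%) = 1.282.
VaR = 1.282 × 7.435% = 9.532%; on $200,000,000 that is $19,064,000.

$19,100,000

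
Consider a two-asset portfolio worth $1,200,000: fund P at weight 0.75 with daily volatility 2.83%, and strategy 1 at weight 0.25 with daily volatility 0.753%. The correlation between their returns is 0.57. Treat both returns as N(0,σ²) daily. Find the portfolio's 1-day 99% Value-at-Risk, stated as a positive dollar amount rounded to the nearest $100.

$62,400

σ_p² = 0.75²·2.83² + 0.25²·0.753² + 2·0.57·0.75·0.25·2.83·0.753 = 4.9959 (%²).
σ_p = √4.9959 = 2.235%.
At 99%, z = 2.326.
VaR = 2.326 × 2.235% = 5.199%; on $1,200,000 that is $62,388.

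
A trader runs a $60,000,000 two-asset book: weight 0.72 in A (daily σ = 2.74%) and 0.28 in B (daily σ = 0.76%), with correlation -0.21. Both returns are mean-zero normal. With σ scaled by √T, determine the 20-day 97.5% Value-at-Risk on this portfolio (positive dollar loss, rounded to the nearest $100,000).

$10,200,000

σ_p = √(0.72²·2.74² + 0.28²·0.76² + 2·-0.21·0.72·0.28·2.74·0.76) = 1.939%.
σ_{20d} = 1.939% × √20 = 8.671%.
z(97.5%) = 1.960.
VaR = 1.960 × 8.671% = 16.995%; on $60,000,000 that is $10,197,000.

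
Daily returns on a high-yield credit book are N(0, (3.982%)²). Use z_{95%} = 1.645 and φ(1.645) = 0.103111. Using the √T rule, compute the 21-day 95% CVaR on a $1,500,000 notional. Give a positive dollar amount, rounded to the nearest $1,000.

$564,000

σ_{21d} = 3.982% × √21 = 18.248%.
ES multiplier = φ(z)/(1−α) = 0.103111/0.05 = 2.062.
ES = 18.248% × 2.062 = 37.627%; on $1,500,000: $564,405.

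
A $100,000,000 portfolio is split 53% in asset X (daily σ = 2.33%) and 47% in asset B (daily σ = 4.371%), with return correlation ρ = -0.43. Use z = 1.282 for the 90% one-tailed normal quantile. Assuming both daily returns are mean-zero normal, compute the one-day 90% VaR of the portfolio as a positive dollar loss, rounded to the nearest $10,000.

σ_p² = 0.53²·2.33² + 0.47²·4.371² + 2·-0.43·0.53·0.47·2.33·4.371 = 3.5636 (%²).
σ_p = √3.5636 = 1.888%.
VaR = 1.282 × 1.888% = 2.420%; on $100,000,000 that is $2,420,000.

$2,420,000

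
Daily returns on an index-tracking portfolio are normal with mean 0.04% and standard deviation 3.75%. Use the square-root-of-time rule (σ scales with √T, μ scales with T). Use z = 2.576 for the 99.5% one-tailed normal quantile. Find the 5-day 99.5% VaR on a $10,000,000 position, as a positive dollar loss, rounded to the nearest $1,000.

$2,140,000

σ_{5d} = 3.75% × √5 = 8.385%; μ_{5d} = 5 × 0.04% = 0.200%.
VaR = −(0.200%) + 2.576 × 8.385% = 21.400%.
On $10,000,000: 0.21400 × $10,000,000 = $2,140,000.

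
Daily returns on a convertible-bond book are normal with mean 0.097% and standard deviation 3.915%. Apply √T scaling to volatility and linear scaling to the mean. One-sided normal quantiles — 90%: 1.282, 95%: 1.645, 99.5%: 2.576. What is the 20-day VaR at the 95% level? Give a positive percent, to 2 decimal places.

26.86%

σ_{20d} = 3.915% × √20 = 17.508%; μ_{20d} = 20 × 0.097% = 1.940%.
VaR = −(1.940%) + 1.645 × 17.508% = 26.861%.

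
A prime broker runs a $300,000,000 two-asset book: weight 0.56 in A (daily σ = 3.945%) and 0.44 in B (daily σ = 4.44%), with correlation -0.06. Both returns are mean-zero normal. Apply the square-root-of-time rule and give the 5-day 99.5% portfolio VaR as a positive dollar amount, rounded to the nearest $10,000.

$49,420,000

σ_p = √(0.56²·3.945² + 0.44²·4.44² + 2·-0.06·0.56·0.44·3.945·4.44) = 2.860%.
σ_{5d} = 2.860% × √5 = 6.395%.
z(99.5%) = 2.576.
VaR = 2.576 × 6.395% = 16.474%; on $300,000,000 that is $49,422,000.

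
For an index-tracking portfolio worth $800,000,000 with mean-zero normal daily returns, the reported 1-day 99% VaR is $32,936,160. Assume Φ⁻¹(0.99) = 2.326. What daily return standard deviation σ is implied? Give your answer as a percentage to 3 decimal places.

VaR as a fraction: $32,936,160 / $800,000,000 = 4.117%.
σ = VaR / z = 4.117% / 2.326 = 1.770%.

1.770%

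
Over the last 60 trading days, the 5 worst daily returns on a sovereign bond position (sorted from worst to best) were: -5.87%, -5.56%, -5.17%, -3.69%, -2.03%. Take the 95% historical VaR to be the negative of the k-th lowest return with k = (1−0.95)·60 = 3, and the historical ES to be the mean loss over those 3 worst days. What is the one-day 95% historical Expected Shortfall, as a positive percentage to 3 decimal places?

5.533%

The 3 worst returns sum to -16.60%.
ES = −(-16.60%) / 3 = 5.5333…% ≈ 5.533%.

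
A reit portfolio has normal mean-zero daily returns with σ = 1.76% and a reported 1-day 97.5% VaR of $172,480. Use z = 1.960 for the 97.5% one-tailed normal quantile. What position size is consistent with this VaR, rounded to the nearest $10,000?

$5,000,000

VaR as a fraction of value: z·σ = 1.960 × 1.76% = 3.4496%.
Position = $172,480 / 0.034496 = $5,000,000.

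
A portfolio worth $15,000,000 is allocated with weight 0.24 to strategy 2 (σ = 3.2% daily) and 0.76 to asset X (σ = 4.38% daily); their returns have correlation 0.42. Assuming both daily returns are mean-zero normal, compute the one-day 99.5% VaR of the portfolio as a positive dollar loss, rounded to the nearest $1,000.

σ_p² = 0.24²·3.2² + 0.76²·4.38² + 2·0.42·0.24·0.76·3.2·4.38 = 13.8182 (%²).
σ_p = √13.8182 = 3.717%.
At 99.5%, z = 2.576.
VaR = 2.576 × 3.717% = 9.575%; on $15,000,000 that is $1,436,250.

$1,436,000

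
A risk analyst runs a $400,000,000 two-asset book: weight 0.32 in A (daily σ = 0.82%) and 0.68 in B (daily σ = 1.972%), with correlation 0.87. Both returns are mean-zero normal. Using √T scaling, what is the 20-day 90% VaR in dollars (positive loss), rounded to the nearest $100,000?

σ_p = √(0.32²·0.82² + 0.68²·1.972² + 2·0.87·0.32·0.68·0.82·1.972) = 1.575%.
σ_{20d} = 1.575% × √20 = 7.044%.
z(90%) = 1.282.
VaR = 1.282 × 7.044% = 9.030%; on $400,000,000 that is $36,120,000.

$36,100,000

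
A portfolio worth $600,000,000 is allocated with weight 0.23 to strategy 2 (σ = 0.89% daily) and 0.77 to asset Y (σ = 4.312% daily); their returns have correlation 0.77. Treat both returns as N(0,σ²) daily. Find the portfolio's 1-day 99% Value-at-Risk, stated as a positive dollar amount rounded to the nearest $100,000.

$48,600,000

σ_p² = 0.23²·0.89² + 0.77²·4.312² + 2·0.77·0.23·0.77·0.89·4.312 = 12.1126 (%²).
σ_p = √12.1126 = 3.480%.
At 99%, z = 2.326.
VaR = 2.326 × 3.480% = 8.094%; on $600,000,000 that is $48,564,000.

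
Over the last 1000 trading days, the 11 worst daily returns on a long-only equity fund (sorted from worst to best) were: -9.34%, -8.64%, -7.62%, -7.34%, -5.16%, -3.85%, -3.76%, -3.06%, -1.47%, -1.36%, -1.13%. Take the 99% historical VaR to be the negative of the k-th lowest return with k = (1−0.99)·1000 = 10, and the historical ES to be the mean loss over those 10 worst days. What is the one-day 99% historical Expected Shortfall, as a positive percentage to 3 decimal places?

5.160%

The 10 worst returns sum to -51.60%.
ES = −(-51.60%) / 10 = 5.16% ≈ 5.160%.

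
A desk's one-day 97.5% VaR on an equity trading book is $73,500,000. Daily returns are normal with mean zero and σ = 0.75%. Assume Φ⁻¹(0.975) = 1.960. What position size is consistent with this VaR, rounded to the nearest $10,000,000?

$5,000,000,000

VaR as a fraction of value: z·σ = 1.960 × 0.75% = 1.47%.
Position = $73,500,000 / 0.0147 = $5,000,000,000.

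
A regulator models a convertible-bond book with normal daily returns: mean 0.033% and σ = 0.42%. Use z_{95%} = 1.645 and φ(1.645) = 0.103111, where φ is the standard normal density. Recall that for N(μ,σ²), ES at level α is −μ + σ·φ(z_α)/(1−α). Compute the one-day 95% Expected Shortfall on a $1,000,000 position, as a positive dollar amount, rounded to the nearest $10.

Tail multiplier: φ(z)/(1−α) = 0.103111 / 0.05 = 2.062.
ES = −(0.033%) + 0.42% × 2.062 = 0.833%.
On $1,000,000: 0.00833 × $1,000,000 = $8,330.

$8,330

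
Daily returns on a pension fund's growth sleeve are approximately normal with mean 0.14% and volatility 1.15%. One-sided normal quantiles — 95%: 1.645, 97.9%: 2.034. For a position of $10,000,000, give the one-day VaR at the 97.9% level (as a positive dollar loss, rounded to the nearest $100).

VaR = −μ + z·σ = −(0.14%) + 2.034 × 1.15% = 2.199%.
On $10,000,000: 0.02199 × $10,000,000 = $219,900.

$219,900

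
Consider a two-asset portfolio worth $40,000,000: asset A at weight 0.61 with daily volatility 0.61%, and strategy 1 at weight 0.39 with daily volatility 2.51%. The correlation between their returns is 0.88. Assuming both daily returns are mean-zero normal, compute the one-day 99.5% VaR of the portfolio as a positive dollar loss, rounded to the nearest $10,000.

σ_p² = 0.61²·0.61² + 0.39²·2.51² + 2·0.88·0.61·0.39·0.61·2.51 = 1.7378 (%²).
σ_p = √1.7378 = 1.318%.
At 99.5%, z = 2.576.
VaR = 2.576 × 1.318% = 3.395%; on $40,000,000 that is $1,358,000.

$1,360,000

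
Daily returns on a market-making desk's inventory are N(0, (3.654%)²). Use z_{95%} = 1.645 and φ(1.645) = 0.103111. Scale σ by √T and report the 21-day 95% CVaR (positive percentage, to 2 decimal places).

34.53%

σ_{21d} = 3.654% × √21 = 16.745%.
ES multiplier = φ(z)/(1−α) = 0.103111/0.05 = 2.062.
ES = 16.745% × 2.062 = 34.528%.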